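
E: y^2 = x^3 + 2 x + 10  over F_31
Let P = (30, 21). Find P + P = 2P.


Doubling: s = (3 x1^2 + a) / (2 y1)
s = (3*30^2 + 2) / (2*21) mod 31 = 23
x3 = s^2 - 2 x1 mod 31 = 23^2 - 2*30 = 4
y3 = s (x1 - x3) - y1 mod 31 = 23 * (30 - 4) - 21 = 19

2P = (4, 19)


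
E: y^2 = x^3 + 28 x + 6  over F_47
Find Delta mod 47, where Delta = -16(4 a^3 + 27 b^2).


4 a^3 + 27 b^2 = 4*28^3 + 27*6^2 = 87808 + 972 = 88780
Delta = -16 * (88780) = -1420480
Delta mod 47 = 1

Delta = 1 (mod 47)


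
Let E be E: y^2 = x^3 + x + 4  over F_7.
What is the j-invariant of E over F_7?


Delta = -16(4 a^3 + 27 b^2) mod 7 = 3
-1728 * (4 a)^3 = -1728 * (4*1)^3 mod 7 = 1
j = 1 * 3^(-1) mod 7 = 5

j = 5 (mod 7)


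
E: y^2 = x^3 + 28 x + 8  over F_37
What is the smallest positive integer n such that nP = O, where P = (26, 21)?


Compute successive multiples of P until we hit O:
  1P = (26, 21)
  2P = (13, 4)
  3P = (10, 17)
  4P = (8, 2)
  5P = (4, 31)
  6P = (28, 27)
  7P = (29, 7)
  8P = (12, 0)
  ... (continuing to 16P)
  16P = O

ord(P) = 16


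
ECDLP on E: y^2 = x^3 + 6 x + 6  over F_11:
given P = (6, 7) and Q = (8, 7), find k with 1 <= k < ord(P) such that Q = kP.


Enumerate multiples of P until we hit Q = (8, 7):
  1P = (6, 7)
  2P = (2, 2)
  3P = (8, 7)
Match found at i = 3.

k = 3


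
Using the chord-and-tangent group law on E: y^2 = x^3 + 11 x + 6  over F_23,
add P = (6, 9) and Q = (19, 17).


P != Q, so use the chord formula.
s = (y2 - y1) / (x2 - x1) = (8) / (13) mod 23 = 13
x3 = s^2 - x1 - x2 mod 23 = 13^2 - 6 - 19 = 6
y3 = s (x1 - x3) - y1 mod 23 = 13 * (6 - 6) - 9 = 14

P + Q = (6, 14)


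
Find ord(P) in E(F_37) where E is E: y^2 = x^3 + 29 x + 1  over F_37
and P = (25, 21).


Compute successive multiples of P until we hit O:
  1P = (25, 21)
  2P = (3, 2)
  3P = (6, 24)
  4P = (5, 7)
  5P = (16, 26)
  6P = (26, 33)
  7P = (19, 14)
  8P = (18, 18)
  ... (continuing to 20P)
  20P = O

ord(P) = 20


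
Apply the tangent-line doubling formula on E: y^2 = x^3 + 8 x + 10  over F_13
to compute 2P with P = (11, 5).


Doubling: s = (3 x1^2 + a) / (2 y1)
s = (3*11^2 + 8) / (2*5) mod 13 = 2
x3 = s^2 - 2 x1 mod 13 = 2^2 - 2*11 = 8
y3 = s (x1 - x3) - y1 mod 13 = 2 * (11 - 8) - 5 = 1

2P = (8, 1)


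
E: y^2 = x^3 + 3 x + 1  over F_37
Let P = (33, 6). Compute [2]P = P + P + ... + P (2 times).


k = 2 = 10_2 (binary, LSB first: 01)
Double-and-add from P = (33, 6):
  bit 0 = 0: acc unchanged = O
  bit 1 = 1: acc = O + (33, 31) = (33, 31)

2P = (33, 31)


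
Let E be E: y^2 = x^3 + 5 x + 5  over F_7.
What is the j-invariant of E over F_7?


Delta = -16(4 a^3 + 27 b^2) mod 7 = 2
-1728 * (4 a)^3 = -1728 * (4*5)^3 mod 7 = 6
j = 6 * 2^(-1) mod 7 = 3

j = 3 (mod 7)


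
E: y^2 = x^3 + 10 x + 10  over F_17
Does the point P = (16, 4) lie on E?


Check whether y^2 = x^3 + 10 x + 10 (mod 17) for (x, y) = (16, 4).
LHS: y^2 = 4^2 mod 17 = 16
RHS: x^3 + 10 x + 10 = 16^3 + 10*16 + 10 mod 17 = 16
LHS = RHS

Yes, on the curve


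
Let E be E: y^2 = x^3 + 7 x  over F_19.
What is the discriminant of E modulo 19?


4 a^3 + 27 b^2 = 4*7^3 + 27*0^2 = 1372 + 0 = 1372
Delta = -16 * (1372) = -21952
Delta mod 19 = 12

Delta = 12 (mod 19)


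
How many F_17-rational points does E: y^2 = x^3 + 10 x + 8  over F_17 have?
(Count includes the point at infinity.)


For each x in F_17, count y with y^2 = x^3 + 10 x + 8 mod 17:
  x = 0: RHS = 8, y in [5, 12]  -> 2 point(s)
  x = 1: RHS = 2, y in [6, 11]  -> 2 point(s)
  x = 2: RHS = 2, y in [6, 11]  -> 2 point(s)
  x = 5: RHS = 13, y in [8, 9]  -> 2 point(s)
  x = 7: RHS = 13, y in [8, 9]  -> 2 point(s)
  x = 11: RHS = 4, y in [2, 15]  -> 2 point(s)
  x = 14: RHS = 2, y in [6, 11]  -> 2 point(s)
Affine points: 14. Add the point at infinity: total = 15.

#E(F_17) = 15


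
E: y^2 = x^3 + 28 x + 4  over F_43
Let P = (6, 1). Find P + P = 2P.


Doubling: s = (3 x1^2 + a) / (2 y1)
s = (3*6^2 + 28) / (2*1) mod 43 = 25
x3 = s^2 - 2 x1 mod 43 = 25^2 - 2*6 = 11
y3 = s (x1 - x3) - y1 mod 43 = 25 * (6 - 11) - 1 = 3

2P = (11, 3)


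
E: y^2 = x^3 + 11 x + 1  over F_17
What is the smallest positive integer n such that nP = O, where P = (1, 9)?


Compute successive multiples of P until we hit O:
  1P = (1, 9)
  2P = (7, 9)
  3P = (9, 8)
  4P = (11, 5)
  5P = (14, 3)
  6P = (0, 1)
  7P = (12, 5)
  8P = (12, 12)
  ... (continuing to 15P)
  15P = O

ord(P) = 15


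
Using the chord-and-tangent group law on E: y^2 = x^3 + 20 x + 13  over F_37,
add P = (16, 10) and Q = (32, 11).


P != Q, so use the chord formula.
s = (y2 - y1) / (x2 - x1) = (1) / (16) mod 37 = 7
x3 = s^2 - x1 - x2 mod 37 = 7^2 - 16 - 32 = 1
y3 = s (x1 - x3) - y1 mod 37 = 7 * (16 - 1) - 10 = 21

P + Q = (1, 21)


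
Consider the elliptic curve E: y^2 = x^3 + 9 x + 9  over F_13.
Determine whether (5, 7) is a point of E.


Check whether y^2 = x^3 + 9 x + 9 (mod 13) for (x, y) = (5, 7).
LHS: y^2 = 7^2 mod 13 = 10
RHS: x^3 + 9 x + 9 = 5^3 + 9*5 + 9 mod 13 = 10
LHS = RHS

Yes, on the curve


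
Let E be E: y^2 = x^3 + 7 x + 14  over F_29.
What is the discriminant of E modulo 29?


4 a^3 + 27 b^2 = 4*7^3 + 27*14^2 = 1372 + 5292 = 6664
Delta = -16 * (6664) = -106624
Delta mod 29 = 9

Delta = 9 (mod 29)


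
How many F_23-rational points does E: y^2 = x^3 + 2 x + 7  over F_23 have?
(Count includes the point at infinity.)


For each x in F_23, count y with y^2 = x^3 + 2 x + 7 mod 23:
  x = 5: RHS = 4, y in [2, 21]  -> 2 point(s)
  x = 8: RHS = 6, y in [11, 12]  -> 2 point(s)
  x = 9: RHS = 18, y in [8, 15]  -> 2 point(s)
  x = 11: RHS = 3, y in [7, 16]  -> 2 point(s)
  x = 15: RHS = 8, y in [10, 13]  -> 2 point(s)
  x = 16: RHS = 18, y in [8, 15]  -> 2 point(s)
  x = 17: RHS = 9, y in [3, 20]  -> 2 point(s)
  x = 19: RHS = 4, y in [2, 21]  -> 2 point(s)
  x = 21: RHS = 18, y in [8, 15]  -> 2 point(s)
  x = 22: RHS = 4, y in [2, 21]  -> 2 point(s)
Affine points: 20. Add the point at infinity: total = 21.

#E(F_23) = 21


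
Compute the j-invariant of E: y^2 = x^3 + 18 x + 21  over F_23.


Delta = -16(4 a^3 + 27 b^2) mod 23 = 16
-1728 * (4 a)^3 = -1728 * (4*18)^3 mod 23 = 11
j = 11 * 16^(-1) mod 23 = 5

j = 5 (mod 23)


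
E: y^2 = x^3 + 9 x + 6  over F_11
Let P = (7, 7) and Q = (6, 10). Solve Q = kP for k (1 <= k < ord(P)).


Enumerate multiples of P until we hit Q = (6, 10):
  1P = (7, 7)
  2P = (6, 1)
  3P = (1, 7)
  4P = (3, 4)
  5P = (5, 0)
  6P = (3, 7)
  7P = (1, 4)
  8P = (6, 10)
Match found at i = 8.

k = 8


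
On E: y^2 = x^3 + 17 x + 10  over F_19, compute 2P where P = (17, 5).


k = 2 = 10_2 (binary, LSB first: 01)
Double-and-add from P = (17, 5):
  bit 0 = 0: acc unchanged = O
  bit 1 = 1: acc = O + (5, 7) = (5, 7)

2P = (5, 7)


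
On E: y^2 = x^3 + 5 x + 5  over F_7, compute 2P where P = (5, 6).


Doubling: s = (3 x1^2 + a) / (2 y1)
s = (3*5^2 + 5) / (2*6) mod 7 = 2
x3 = s^2 - 2 x1 mod 7 = 2^2 - 2*5 = 1
y3 = s (x1 - x3) - y1 mod 7 = 2 * (5 - 1) - 6 = 2

2P = (1, 2)


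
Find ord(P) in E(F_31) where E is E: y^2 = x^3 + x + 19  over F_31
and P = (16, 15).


Compute successive multiples of P until we hit O:
  1P = (16, 15)
  2P = (4, 26)
  3P = (0, 22)
  4P = (25, 18)
  5P = (28, 12)
  6P = (20, 17)
  7P = (3, 7)
  8P = (21, 1)
  ... (continuing to 37P)
  37P = O

ord(P) = 37


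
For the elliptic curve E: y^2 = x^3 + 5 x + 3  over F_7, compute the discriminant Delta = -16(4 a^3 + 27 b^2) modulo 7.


4 a^3 + 27 b^2 = 4*5^3 + 27*3^2 = 500 + 243 = 743
Delta = -16 * (743) = -11888
Delta mod 7 = 5

Delta = 5 (mod 7)


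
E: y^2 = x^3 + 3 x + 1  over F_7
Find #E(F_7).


For each x in F_7, count y with y^2 = x^3 + 3 x + 1 mod 7:
  x = 0: RHS = 1, y in [1, 6]  -> 2 point(s)
  x = 2: RHS = 1, y in [1, 6]  -> 2 point(s)
  x = 3: RHS = 2, y in [3, 4]  -> 2 point(s)
  x = 4: RHS = 0, y in [0]  -> 1 point(s)
  x = 5: RHS = 1, y in [1, 6]  -> 2 point(s)
  x = 6: RHS = 4, y in [2, 5]  -> 2 point(s)
Affine points: 11. Add the point at infinity: total = 12.

#E(F_7) = 12


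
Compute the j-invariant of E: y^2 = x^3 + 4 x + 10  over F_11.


Delta = -16(4 a^3 + 27 b^2) mod 11 = 4
-1728 * (4 a)^3 = -1728 * (4*4)^3 mod 11 = 7
j = 7 * 4^(-1) mod 11 = 10

j = 10 (mod 11)


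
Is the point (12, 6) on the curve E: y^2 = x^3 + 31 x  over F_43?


Check whether y^2 = x^3 + 31 x + 0 (mod 43) for (x, y) = (12, 6).
LHS: y^2 = 6^2 mod 43 = 36
RHS: x^3 + 31 x + 0 = 12^3 + 31*12 + 0 mod 43 = 36
LHS = RHS

Yes, on the curve


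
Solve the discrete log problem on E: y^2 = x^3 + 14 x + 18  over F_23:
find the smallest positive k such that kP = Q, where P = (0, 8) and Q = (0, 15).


Enumerate multiples of P until we hit Q = (0, 15):
  1P = (0, 8)
  2P = (4, 0)
  3P = (0, 15)
Match found at i = 3.

k = 3


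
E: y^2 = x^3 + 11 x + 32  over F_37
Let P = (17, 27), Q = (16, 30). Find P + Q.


P != Q, so use the chord formula.
s = (y2 - y1) / (x2 - x1) = (3) / (36) mod 37 = 34
x3 = s^2 - x1 - x2 mod 37 = 34^2 - 17 - 16 = 13
y3 = s (x1 - x3) - y1 mod 37 = 34 * (17 - 13) - 27 = 35

P + Q = (13, 35)


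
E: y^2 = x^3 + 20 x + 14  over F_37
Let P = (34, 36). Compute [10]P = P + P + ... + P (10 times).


k = 10 = 1010_2 (binary, LSB first: 0101)
Double-and-add from P = (34, 36):
  bit 0 = 0: acc unchanged = O
  bit 1 = 1: acc = O + (31, 23) = (31, 23)
  bit 2 = 0: acc unchanged = (31, 23)
  bit 3 = 1: acc = (31, 23) + (18, 8) = (4, 11)

10P = (4, 11)


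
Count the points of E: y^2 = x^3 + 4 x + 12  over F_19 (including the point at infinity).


For each x in F_19, count y with y^2 = x^3 + 4 x + 12 mod 19:
  x = 1: RHS = 17, y in [6, 13]  -> 2 point(s)
  x = 2: RHS = 9, y in [3, 16]  -> 2 point(s)
  x = 4: RHS = 16, y in [4, 15]  -> 2 point(s)
  x = 5: RHS = 5, y in [9, 10]  -> 2 point(s)
  x = 6: RHS = 5, y in [9, 10]  -> 2 point(s)
  x = 8: RHS = 5, y in [9, 10]  -> 2 point(s)
  x = 9: RHS = 17, y in [6, 13]  -> 2 point(s)
  x = 10: RHS = 7, y in [8, 11]  -> 2 point(s)
  x = 11: RHS = 0, y in [0]  -> 1 point(s)
  x = 13: RHS = 0, y in [0]  -> 1 point(s)
  x = 14: RHS = 0, y in [0]  -> 1 point(s)
  x = 16: RHS = 11, y in [7, 12]  -> 2 point(s)
  x = 18: RHS = 7, y in [8, 11]  -> 2 point(s)
Affine points: 23. Add the point at infinity: total = 24.

#E(F_19) = 24


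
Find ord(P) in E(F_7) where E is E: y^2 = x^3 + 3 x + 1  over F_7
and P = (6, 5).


Compute successive multiples of P until we hit O:
  1P = (6, 5)
  2P = (6, 2)
  3P = O

ord(P) = 3


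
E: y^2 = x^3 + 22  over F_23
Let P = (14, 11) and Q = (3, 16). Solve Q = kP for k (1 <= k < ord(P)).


Enumerate multiples of P until we hit Q = (3, 16):
  1P = (14, 11)
  2P = (3, 7)
  3P = (1, 0)
  4P = (3, 16)
Match found at i = 4.

k = 4


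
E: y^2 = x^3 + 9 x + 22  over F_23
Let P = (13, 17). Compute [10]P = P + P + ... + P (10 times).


k = 10 = 1010_2 (binary, LSB first: 0101)
Double-and-add from P = (13, 17):
  bit 0 = 0: acc unchanged = O
  bit 1 = 1: acc = O + (6, 4) = (6, 4)
  bit 2 = 0: acc unchanged = (6, 4)
  bit 3 = 1: acc = (6, 4) + (2, 18) = (10, 10)

10P = (10, 10)


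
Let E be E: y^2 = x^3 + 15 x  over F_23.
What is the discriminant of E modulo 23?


4 a^3 + 27 b^2 = 4*15^3 + 27*0^2 = 13500 + 0 = 13500
Delta = -16 * (13500) = -216000
Delta mod 23 = 16

Delta = 16 (mod 23)


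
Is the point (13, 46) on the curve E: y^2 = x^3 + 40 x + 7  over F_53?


Check whether y^2 = x^3 + 40 x + 7 (mod 53) for (x, y) = (13, 46).
LHS: y^2 = 46^2 mod 53 = 49
RHS: x^3 + 40 x + 7 = 13^3 + 40*13 + 7 mod 53 = 21
LHS != RHS

No, not on the curve


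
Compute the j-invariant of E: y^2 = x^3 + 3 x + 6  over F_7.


Delta = -16(4 a^3 + 27 b^2) mod 7 = 3
-1728 * (4 a)^3 = -1728 * (4*3)^3 mod 7 = 6
j = 6 * 3^(-1) mod 7 = 2

j = 2 (mod 7)


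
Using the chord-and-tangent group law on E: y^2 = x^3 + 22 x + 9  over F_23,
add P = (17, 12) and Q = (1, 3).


P != Q, so use the chord formula.
s = (y2 - y1) / (x2 - x1) = (14) / (7) mod 23 = 2
x3 = s^2 - x1 - x2 mod 23 = 2^2 - 17 - 1 = 9
y3 = s (x1 - x3) - y1 mod 23 = 2 * (17 - 9) - 12 = 4

P + Q = (9, 4)


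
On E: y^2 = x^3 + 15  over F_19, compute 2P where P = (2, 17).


Doubling: s = (3 x1^2 + a) / (2 y1)
s = (3*2^2 + 0) / (2*17) mod 19 = 16
x3 = s^2 - 2 x1 mod 19 = 16^2 - 2*2 = 5
y3 = s (x1 - x3) - y1 mod 19 = 16 * (2 - 5) - 17 = 11

2P = (5, 11)


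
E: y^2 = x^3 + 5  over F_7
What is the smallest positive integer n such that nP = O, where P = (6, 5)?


Compute successive multiples of P until we hit O:
  1P = (6, 5)
  2P = (3, 5)
  3P = (5, 2)
  4P = (5, 5)
  5P = (3, 2)
  6P = (6, 2)
  7P = O

ord(P) = 7


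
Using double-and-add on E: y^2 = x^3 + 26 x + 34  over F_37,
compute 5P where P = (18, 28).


k = 5 = 101_2 (binary, LSB first: 101)
Double-and-add from P = (18, 28):
  bit 0 = 1: acc = O + (18, 28) = (18, 28)
  bit 1 = 0: acc unchanged = (18, 28)
  bit 2 = 1: acc = (18, 28) + (34, 15) = (15, 32)

5P = (15, 32)


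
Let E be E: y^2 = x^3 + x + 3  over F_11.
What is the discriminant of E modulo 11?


4 a^3 + 27 b^2 = 4*1^3 + 27*3^2 = 4 + 243 = 247
Delta = -16 * (247) = -3952
Delta mod 11 = 8

Delta = 8 (mod 11)


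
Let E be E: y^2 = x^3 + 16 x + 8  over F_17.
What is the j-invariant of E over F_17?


Delta = -16(4 a^3 + 27 b^2) mod 17 = 7
-1728 * (4 a)^3 = -1728 * (4*16)^3 mod 17 = 7
j = 7 * 7^(-1) mod 17 = 1

j = 1 (mod 17)


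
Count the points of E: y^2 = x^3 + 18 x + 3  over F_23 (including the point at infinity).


For each x in F_23, count y with y^2 = x^3 + 18 x + 3 mod 23:
  x = 0: RHS = 3, y in [7, 16]  -> 2 point(s)
  x = 2: RHS = 1, y in [1, 22]  -> 2 point(s)
  x = 4: RHS = 1, y in [1, 22]  -> 2 point(s)
  x = 7: RHS = 12, y in [9, 14]  -> 2 point(s)
  x = 14: RHS = 9, y in [3, 20]  -> 2 point(s)
  x = 17: RHS = 1, y in [1, 22]  -> 2 point(s)
  x = 18: RHS = 18, y in [8, 15]  -> 2 point(s)
Affine points: 14. Add the point at infinity: total = 15.

#E(F_23) = 15


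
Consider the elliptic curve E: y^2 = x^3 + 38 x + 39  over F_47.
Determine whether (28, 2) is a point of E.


Check whether y^2 = x^3 + 38 x + 39 (mod 47) for (x, y) = (28, 2).
LHS: y^2 = 2^2 mod 47 = 4
RHS: x^3 + 38 x + 39 = 28^3 + 38*28 + 39 mod 47 = 25
LHS != RHS

No, not on the curve


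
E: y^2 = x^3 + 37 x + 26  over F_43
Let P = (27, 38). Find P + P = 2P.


Doubling: s = (3 x1^2 + a) / (2 y1)
s = (3*27^2 + 37) / (2*38) mod 43 = 27
x3 = s^2 - 2 x1 mod 43 = 27^2 - 2*27 = 30
y3 = s (x1 - x3) - y1 mod 43 = 27 * (27 - 30) - 38 = 10

2P = (30, 10)


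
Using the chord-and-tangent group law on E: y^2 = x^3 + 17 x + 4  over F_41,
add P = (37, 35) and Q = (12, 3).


P != Q, so use the chord formula.
s = (y2 - y1) / (x2 - x1) = (9) / (16) mod 41 = 39
x3 = s^2 - x1 - x2 mod 41 = 39^2 - 37 - 12 = 37
y3 = s (x1 - x3) - y1 mod 41 = 39 * (37 - 37) - 35 = 6

P + Q = (37, 6)


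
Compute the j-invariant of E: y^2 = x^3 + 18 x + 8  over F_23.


Delta = -16(4 a^3 + 27 b^2) mod 23 = 17
-1728 * (4 a)^3 = -1728 * (4*18)^3 mod 23 = 11
j = 11 * 17^(-1) mod 23 = 2

j = 2 (mod 23)


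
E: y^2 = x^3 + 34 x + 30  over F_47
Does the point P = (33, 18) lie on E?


Check whether y^2 = x^3 + 34 x + 30 (mod 47) for (x, y) = (33, 18).
LHS: y^2 = 18^2 mod 47 = 42
RHS: x^3 + 34 x + 30 = 33^3 + 34*33 + 30 mod 47 = 6
LHS != RHS

No, not on the curve


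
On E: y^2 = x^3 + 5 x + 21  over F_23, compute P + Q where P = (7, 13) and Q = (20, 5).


P != Q, so use the chord formula.
s = (y2 - y1) / (x2 - x1) = (15) / (13) mod 23 = 10
x3 = s^2 - x1 - x2 mod 23 = 10^2 - 7 - 20 = 4
y3 = s (x1 - x3) - y1 mod 23 = 10 * (7 - 4) - 13 = 17

P + Q = (4, 17)


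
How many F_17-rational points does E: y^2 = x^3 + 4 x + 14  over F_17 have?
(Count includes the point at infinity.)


For each x in F_17, count y with y^2 = x^3 + 4 x + 14 mod 17:
  x = 1: RHS = 2, y in [6, 11]  -> 2 point(s)
  x = 2: RHS = 13, y in [8, 9]  -> 2 point(s)
  x = 3: RHS = 2, y in [6, 11]  -> 2 point(s)
  x = 4: RHS = 9, y in [3, 14]  -> 2 point(s)
  x = 6: RHS = 16, y in [4, 13]  -> 2 point(s)
  x = 10: RHS = 0, y in [0]  -> 1 point(s)
  x = 13: RHS = 2, y in [6, 11]  -> 2 point(s)
  x = 14: RHS = 9, y in [3, 14]  -> 2 point(s)
  x = 15: RHS = 15, y in [7, 10]  -> 2 point(s)
  x = 16: RHS = 9, y in [3, 14]  -> 2 point(s)
Affine points: 19. Add the point at infinity: total = 20.

#E(F_17) = 20


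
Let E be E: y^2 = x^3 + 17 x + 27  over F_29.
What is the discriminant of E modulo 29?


4 a^3 + 27 b^2 = 4*17^3 + 27*27^2 = 19652 + 19683 = 39335
Delta = -16 * (39335) = -629360
Delta mod 29 = 27

Delta = 27 (mod 29)


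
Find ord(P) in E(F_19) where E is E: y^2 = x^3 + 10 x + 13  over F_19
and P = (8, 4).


Compute successive multiples of P until we hit O:
  1P = (8, 4)
  2P = (10, 12)
  3P = (17, 17)
  4P = (5, 13)
  5P = (15, 17)
  6P = (1, 9)
  7P = (14, 3)
  8P = (6, 2)
  ... (continuing to 17P)
  17P = O

ord(P) = 17


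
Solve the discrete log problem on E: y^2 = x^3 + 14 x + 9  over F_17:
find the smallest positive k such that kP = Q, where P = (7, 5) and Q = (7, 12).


Enumerate multiples of P until we hit Q = (7, 12):
  1P = (7, 5)
  2P = (5, 0)
  3P = (7, 12)
Match found at i = 3.

k = 3


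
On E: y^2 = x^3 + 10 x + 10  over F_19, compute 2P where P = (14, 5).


Doubling: s = (3 x1^2 + a) / (2 y1)
s = (3*14^2 + 10) / (2*5) mod 19 = 18
x3 = s^2 - 2 x1 mod 19 = 18^2 - 2*14 = 11
y3 = s (x1 - x3) - y1 mod 19 = 18 * (14 - 11) - 5 = 11

2P = (11, 11)


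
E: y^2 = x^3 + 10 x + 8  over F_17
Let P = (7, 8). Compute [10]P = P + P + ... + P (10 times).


k = 10 = 1010_2 (binary, LSB first: 0101)
Double-and-add from P = (7, 8):
  bit 0 = 0: acc unchanged = O
  bit 1 = 1: acc = O + (2, 6) = (2, 6)
  bit 2 = 0: acc unchanged = (2, 6)
  bit 3 = 1: acc = (2, 6) + (5, 9) = (11, 2)

10P = (11, 2)


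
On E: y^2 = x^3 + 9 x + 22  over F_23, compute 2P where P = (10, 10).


Doubling: s = (3 x1^2 + a) / (2 y1)
s = (3*10^2 + 9) / (2*10) mod 23 = 12
x3 = s^2 - 2 x1 mod 23 = 12^2 - 2*10 = 9
y3 = s (x1 - x3) - y1 mod 23 = 12 * (10 - 9) - 10 = 2

2P = (9, 2)


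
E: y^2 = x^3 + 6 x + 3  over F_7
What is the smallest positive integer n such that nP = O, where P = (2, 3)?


Compute successive multiples of P until we hit O:
  1P = (2, 3)
  2P = (5, 2)
  3P = (4, 0)
  4P = (5, 5)
  5P = (2, 4)
  6P = O

ord(P) = 6


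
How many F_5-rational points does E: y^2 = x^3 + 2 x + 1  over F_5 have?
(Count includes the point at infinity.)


For each x in F_5, count y with y^2 = x^3 + 2 x + 1 mod 5:
  x = 0: RHS = 1, y in [1, 4]  -> 2 point(s)
  x = 1: RHS = 4, y in [2, 3]  -> 2 point(s)
  x = 3: RHS = 4, y in [2, 3]  -> 2 point(s)
Affine points: 6. Add the point at infinity: total = 7.

#E(F_5) = 7


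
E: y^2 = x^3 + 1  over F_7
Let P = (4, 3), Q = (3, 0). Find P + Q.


P != Q, so use the chord formula.
s = (y2 - y1) / (x2 - x1) = (4) / (6) mod 7 = 3
x3 = s^2 - x1 - x2 mod 7 = 3^2 - 4 - 3 = 2
y3 = s (x1 - x3) - y1 mod 7 = 3 * (4 - 2) - 3 = 3

P + Q = (2, 3)


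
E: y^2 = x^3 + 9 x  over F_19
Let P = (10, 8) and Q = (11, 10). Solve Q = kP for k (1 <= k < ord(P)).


Enumerate multiples of P until we hit Q = (11, 10):
  1P = (10, 8)
  2P = (6, 17)
  3P = (14, 1)
  4P = (4, 10)
  5P = (3, 15)
  6P = (7, 8)
  7P = (2, 11)
  8P = (11, 9)
  9P = (18, 3)
  10P = (0, 0)
  11P = (18, 16)
  12P = (11, 10)
Match found at i = 12.

k = 12


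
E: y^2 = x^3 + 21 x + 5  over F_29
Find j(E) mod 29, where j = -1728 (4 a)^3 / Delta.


Delta = -16(4 a^3 + 27 b^2) mod 29 = 15
-1728 * (4 a)^3 = -1728 * (4*21)^3 mod 29 = 24
j = 24 * 15^(-1) mod 29 = 19

j = 19 (mod 29)


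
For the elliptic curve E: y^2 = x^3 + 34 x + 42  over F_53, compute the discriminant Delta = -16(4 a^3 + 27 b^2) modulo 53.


4 a^3 + 27 b^2 = 4*34^3 + 27*42^2 = 157216 + 47628 = 204844
Delta = -16 * (204844) = -3277504
Delta mod 53 = 16

Delta = 16 (mod 53)


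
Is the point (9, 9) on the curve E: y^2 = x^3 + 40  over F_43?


Check whether y^2 = x^3 + 0 x + 40 (mod 43) for (x, y) = (9, 9).
LHS: y^2 = 9^2 mod 43 = 38
RHS: x^3 + 0 x + 40 = 9^3 + 0*9 + 40 mod 43 = 38
LHS = RHS

Yes, on the curve


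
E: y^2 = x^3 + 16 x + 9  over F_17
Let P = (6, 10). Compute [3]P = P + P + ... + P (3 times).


k = 3 = 11_2 (binary, LSB first: 11)
Double-and-add from P = (6, 10):
  bit 0 = 1: acc = O + (6, 10) = (6, 10)
  bit 1 = 1: acc = (6, 10) + (4, 16) = (16, 3)

3P = (16, 3)


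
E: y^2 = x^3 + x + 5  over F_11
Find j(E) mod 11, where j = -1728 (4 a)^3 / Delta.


Delta = -16(4 a^3 + 27 b^2) mod 11 = 4
-1728 * (4 a)^3 = -1728 * (4*1)^3 mod 11 = 2
j = 2 * 4^(-1) mod 11 = 6

j = 6 (mod 11)


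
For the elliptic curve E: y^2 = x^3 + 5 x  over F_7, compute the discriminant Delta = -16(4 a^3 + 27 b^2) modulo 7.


4 a^3 + 27 b^2 = 4*5^3 + 27*0^2 = 500 + 0 = 500
Delta = -16 * (500) = -8000
Delta mod 7 = 1

Delta = 1 (mod 7)


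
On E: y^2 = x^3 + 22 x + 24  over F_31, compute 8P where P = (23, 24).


k = 8 = 1000_2 (binary, LSB first: 0001)
Double-and-add from P = (23, 24):
  bit 0 = 0: acc unchanged = O
  bit 1 = 0: acc unchanged = O
  bit 2 = 0: acc unchanged = O
  bit 3 = 1: acc = O + (20, 30) = (20, 30)

8P = (20, 30)


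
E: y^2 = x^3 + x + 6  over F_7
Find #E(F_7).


For each x in F_7, count y with y^2 = x^3 + 1 x + 6 mod 7:
  x = 1: RHS = 1, y in [1, 6]  -> 2 point(s)
  x = 2: RHS = 2, y in [3, 4]  -> 2 point(s)
  x = 3: RHS = 1, y in [1, 6]  -> 2 point(s)
  x = 4: RHS = 4, y in [2, 5]  -> 2 point(s)
  x = 6: RHS = 4, y in [2, 5]  -> 2 point(s)
Affine points: 10. Add the point at infinity: total = 11.

#E(F_7) = 11


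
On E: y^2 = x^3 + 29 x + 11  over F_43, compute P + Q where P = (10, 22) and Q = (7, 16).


P != Q, so use the chord formula.
s = (y2 - y1) / (x2 - x1) = (37) / (40) mod 43 = 2
x3 = s^2 - x1 - x2 mod 43 = 2^2 - 10 - 7 = 30
y3 = s (x1 - x3) - y1 mod 43 = 2 * (10 - 30) - 22 = 24

P + Q = (30, 24)


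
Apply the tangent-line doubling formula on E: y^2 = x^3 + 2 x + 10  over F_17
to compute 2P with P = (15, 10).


Doubling: s = (3 x1^2 + a) / (2 y1)
s = (3*15^2 + 2) / (2*10) mod 17 = 16
x3 = s^2 - 2 x1 mod 17 = 16^2 - 2*15 = 5
y3 = s (x1 - x3) - y1 mod 17 = 16 * (15 - 5) - 10 = 14

2P = (5, 14)


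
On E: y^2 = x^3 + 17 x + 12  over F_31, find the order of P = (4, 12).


Compute successive multiples of P until we hit O:
  1P = (4, 12)
  2P = (8, 3)
  3P = (26, 22)
  4P = (3, 11)
  5P = (25, 29)
  6P = (30, 26)
  7P = (16, 3)
  8P = (29, 30)
  ... (continuing to 33P)
  33P = O

ord(P) = 33


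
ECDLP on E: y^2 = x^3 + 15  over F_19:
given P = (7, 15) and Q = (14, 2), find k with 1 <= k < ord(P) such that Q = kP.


Enumerate multiples of P until we hit Q = (14, 2):
  1P = (7, 15)
  2P = (14, 2)
Match found at i = 2.

k = 2


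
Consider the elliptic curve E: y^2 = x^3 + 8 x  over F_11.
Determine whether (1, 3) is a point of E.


Check whether y^2 = x^3 + 8 x + 0 (mod 11) for (x, y) = (1, 3).
LHS: y^2 = 3^2 mod 11 = 9
RHS: x^3 + 8 x + 0 = 1^3 + 8*1 + 0 mod 11 = 9
LHS = RHS

Yes, on the curve


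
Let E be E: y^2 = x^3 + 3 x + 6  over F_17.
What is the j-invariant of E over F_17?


Delta = -16(4 a^3 + 27 b^2) mod 17 = 9
-1728 * (4 a)^3 = -1728 * (4*3)^3 mod 17 = 15
j = 15 * 9^(-1) mod 17 = 13

j = 13 (mod 17)


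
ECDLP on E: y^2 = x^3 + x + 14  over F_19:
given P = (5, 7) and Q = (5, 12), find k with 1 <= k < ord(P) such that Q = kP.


Enumerate multiples of P until we hit Q = (5, 12):
  1P = (5, 7)
  2P = (9, 12)
  3P = (3, 5)
  4P = (12, 5)
  5P = (11, 11)
  6P = (14, 6)
  7P = (4, 14)
  8P = (2, 10)
  9P = (13, 1)
  10P = (17, 2)
  11P = (1, 4)
  12P = (10, 13)
  13P = (10, 6)
  14P = (1, 15)
  15P = (17, 17)
  16P = (13, 18)
  17P = (2, 9)
  18P = (4, 5)
  19P = (14, 13)
  20P = (11, 8)
  21P = (12, 14)
  22P = (3, 14)
  23P = (9, 7)
  24P = (5, 12)
Match found at i = 24.

k = 24


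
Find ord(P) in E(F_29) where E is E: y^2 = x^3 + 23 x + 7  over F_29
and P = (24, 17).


Compute successive multiples of P until we hit O:
  1P = (24, 17)
  2P = (16, 18)
  3P = (23, 1)
  4P = (6, 10)
  5P = (3, 25)
  6P = (3, 4)
  7P = (6, 19)
  8P = (23, 28)
  ... (continuing to 11P)
  11P = O

ord(P) = 11


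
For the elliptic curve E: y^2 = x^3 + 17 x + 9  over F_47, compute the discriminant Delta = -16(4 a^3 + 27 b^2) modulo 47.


4 a^3 + 27 b^2 = 4*17^3 + 27*9^2 = 19652 + 2187 = 21839
Delta = -16 * (21839) = -349424
Delta mod 47 = 21

Delta = 21 (mod 47)


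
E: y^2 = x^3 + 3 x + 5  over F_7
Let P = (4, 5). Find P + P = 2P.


Doubling: s = (3 x1^2 + a) / (2 y1)
s = (3*4^2 + 3) / (2*5) mod 7 = 3
x3 = s^2 - 2 x1 mod 7 = 3^2 - 2*4 = 1
y3 = s (x1 - x3) - y1 mod 7 = 3 * (4 - 1) - 5 = 4

2P = (1, 4)


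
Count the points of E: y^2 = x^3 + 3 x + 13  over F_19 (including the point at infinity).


For each x in F_19, count y with y^2 = x^3 + 3 x + 13 mod 19:
  x = 1: RHS = 17, y in [6, 13]  -> 2 point(s)
  x = 3: RHS = 11, y in [7, 12]  -> 2 point(s)
  x = 5: RHS = 1, y in [1, 18]  -> 2 point(s)
  x = 6: RHS = 0, y in [0]  -> 1 point(s)
  x = 7: RHS = 16, y in [4, 15]  -> 2 point(s)
  x = 8: RHS = 17, y in [6, 13]  -> 2 point(s)
  x = 9: RHS = 9, y in [3, 16]  -> 2 point(s)
  x = 10: RHS = 17, y in [6, 13]  -> 2 point(s)
  x = 11: RHS = 9, y in [3, 16]  -> 2 point(s)
  x = 13: RHS = 7, y in [8, 11]  -> 2 point(s)
  x = 14: RHS = 6, y in [5, 14]  -> 2 point(s)
  x = 18: RHS = 9, y in [3, 16]  -> 2 point(s)
Affine points: 23. Add the point at infinity: total = 24.

#E(F_19) = 24


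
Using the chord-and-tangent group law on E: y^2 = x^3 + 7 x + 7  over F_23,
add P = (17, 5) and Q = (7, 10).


P != Q, so use the chord formula.
s = (y2 - y1) / (x2 - x1) = (5) / (13) mod 23 = 11
x3 = s^2 - x1 - x2 mod 23 = 11^2 - 17 - 7 = 5
y3 = s (x1 - x3) - y1 mod 23 = 11 * (17 - 5) - 5 = 12

P + Q = (5, 12)


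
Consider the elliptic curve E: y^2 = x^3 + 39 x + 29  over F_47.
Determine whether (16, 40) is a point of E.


Check whether y^2 = x^3 + 39 x + 29 (mod 47) for (x, y) = (16, 40).
LHS: y^2 = 40^2 mod 47 = 2
RHS: x^3 + 39 x + 29 = 16^3 + 39*16 + 29 mod 47 = 2
LHS = RHS

Yes, on the curve


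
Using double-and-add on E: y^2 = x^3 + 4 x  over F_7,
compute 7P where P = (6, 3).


k = 7 = 111_2 (binary, LSB first: 111)
Double-and-add from P = (6, 3):
  bit 0 = 1: acc = O + (6, 3) = (6, 3)
  bit 1 = 1: acc = (6, 3) + (2, 4) = (3, 5)
  bit 2 = 1: acc = (3, 5) + (0, 0) = (6, 4)

7P = (6, 4)


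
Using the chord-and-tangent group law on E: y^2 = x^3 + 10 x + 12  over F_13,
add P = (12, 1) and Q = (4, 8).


P != Q, so use the chord formula.
s = (y2 - y1) / (x2 - x1) = (7) / (5) mod 13 = 4
x3 = s^2 - x1 - x2 mod 13 = 4^2 - 12 - 4 = 0
y3 = s (x1 - x3) - y1 mod 13 = 4 * (12 - 0) - 1 = 8

P + Q = (0, 8)


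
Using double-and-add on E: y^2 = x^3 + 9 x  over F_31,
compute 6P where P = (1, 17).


k = 6 = 110_2 (binary, LSB first: 011)
Double-and-add from P = (1, 17):
  bit 0 = 0: acc unchanged = O
  bit 1 = 1: acc = O + (14, 24) = (14, 24)
  bit 2 = 1: acc = (14, 24) + (28, 15) = (25, 3)

6P = (25, 3)


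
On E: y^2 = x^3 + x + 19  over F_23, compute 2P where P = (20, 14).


Doubling: s = (3 x1^2 + a) / (2 y1)
s = (3*20^2 + 1) / (2*14) mod 23 = 1
x3 = s^2 - 2 x1 mod 23 = 1^2 - 2*20 = 7
y3 = s (x1 - x3) - y1 mod 23 = 1 * (20 - 7) - 14 = 22

2P = (7, 22)


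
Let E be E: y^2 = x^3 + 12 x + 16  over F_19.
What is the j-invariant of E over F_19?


Delta = -16(4 a^3 + 27 b^2) mod 19 = 14
-1728 * (4 a)^3 = -1728 * (4*12)^3 mod 19 = 12
j = 12 * 14^(-1) mod 19 = 9

j = 9 (mod 19)


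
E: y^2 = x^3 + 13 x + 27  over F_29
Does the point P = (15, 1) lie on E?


Check whether y^2 = x^3 + 13 x + 27 (mod 29) for (x, y) = (15, 1).
LHS: y^2 = 1^2 mod 29 = 1
RHS: x^3 + 13 x + 27 = 15^3 + 13*15 + 27 mod 29 = 1
LHS = RHS

Yes, on the curve


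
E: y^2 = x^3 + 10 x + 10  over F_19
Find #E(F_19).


For each x in F_19, count y with y^2 = x^3 + 10 x + 10 mod 19:
  x = 2: RHS = 0, y in [0]  -> 1 point(s)
  x = 4: RHS = 0, y in [0]  -> 1 point(s)
  x = 6: RHS = 1, y in [1, 18]  -> 2 point(s)
  x = 7: RHS = 5, y in [9, 10]  -> 2 point(s)
  x = 11: RHS = 7, y in [8, 11]  -> 2 point(s)
  x = 13: RHS = 0, y in [0]  -> 1 point(s)
  x = 14: RHS = 6, y in [5, 14]  -> 2 point(s)
  x = 15: RHS = 1, y in [1, 18]  -> 2 point(s)
  x = 17: RHS = 1, y in [1, 18]  -> 2 point(s)
Affine points: 15. Add the point at infinity: total = 16.

#E(F_19) = 16


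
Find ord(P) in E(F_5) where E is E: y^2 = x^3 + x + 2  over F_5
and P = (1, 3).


Compute successive multiples of P until we hit O:
  1P = (1, 3)
  2P = (4, 0)
  3P = (1, 2)
  4P = O

ord(P) = 4


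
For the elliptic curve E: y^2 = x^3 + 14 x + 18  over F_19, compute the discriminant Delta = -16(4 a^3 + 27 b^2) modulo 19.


4 a^3 + 27 b^2 = 4*14^3 + 27*18^2 = 10976 + 8748 = 19724
Delta = -16 * (19724) = -315584
Delta mod 19 = 6

Delta = 6 (mod 19)


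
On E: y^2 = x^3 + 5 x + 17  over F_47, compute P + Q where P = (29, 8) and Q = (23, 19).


P != Q, so use the chord formula.
s = (y2 - y1) / (x2 - x1) = (11) / (41) mod 47 = 6
x3 = s^2 - x1 - x2 mod 47 = 6^2 - 29 - 23 = 31
y3 = s (x1 - x3) - y1 mod 47 = 6 * (29 - 31) - 8 = 27

P + Q = (31, 27)


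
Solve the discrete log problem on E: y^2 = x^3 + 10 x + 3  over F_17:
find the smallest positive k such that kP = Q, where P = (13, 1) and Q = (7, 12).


Enumerate multiples of P until we hit Q = (7, 12):
  1P = (13, 1)
  2P = (16, 14)
  3P = (3, 14)
  4P = (10, 7)
  5P = (15, 3)
  6P = (7, 5)
  7P = (5, 5)
  8P = (12, 7)
  9P = (11, 4)
  10P = (8, 0)
  11P = (11, 13)
  12P = (12, 10)
  13P = (5, 12)
  14P = (7, 12)
Match found at i = 14.

k = 14


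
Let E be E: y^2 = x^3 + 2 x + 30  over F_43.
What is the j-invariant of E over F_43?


Delta = -16(4 a^3 + 27 b^2) mod 43 = 10
-1728 * (4 a)^3 = -1728 * (4*2)^3 mod 43 = 32
j = 32 * 10^(-1) mod 43 = 29

j = 29 (mod 43)


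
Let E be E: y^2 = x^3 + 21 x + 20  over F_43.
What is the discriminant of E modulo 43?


4 a^3 + 27 b^2 = 4*21^3 + 27*20^2 = 37044 + 10800 = 47844
Delta = -16 * (47844) = -765504
Delta mod 43 = 25

Delta = 25 (mod 43)


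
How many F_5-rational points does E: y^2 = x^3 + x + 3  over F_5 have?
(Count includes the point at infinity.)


For each x in F_5, count y with y^2 = x^3 + 1 x + 3 mod 5:
  x = 1: RHS = 0, y in [0]  -> 1 point(s)
  x = 4: RHS = 1, y in [1, 4]  -> 2 point(s)
Affine points: 3. Add the point at infinity: total = 4.

#E(F_5) = 4


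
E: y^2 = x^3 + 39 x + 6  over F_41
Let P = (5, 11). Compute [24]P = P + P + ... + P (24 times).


k = 24 = 11000_2 (binary, LSB first: 00011)
Double-and-add from P = (5, 11):
  bit 0 = 0: acc unchanged = O
  bit 1 = 0: acc unchanged = O
  bit 2 = 0: acc unchanged = O
  bit 3 = 1: acc = O + (1, 28) = (1, 28)
  bit 4 = 1: acc = (1, 28) + (37, 27) = (26, 8)

24P = (26, 8)


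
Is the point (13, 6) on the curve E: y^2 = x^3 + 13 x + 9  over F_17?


Check whether y^2 = x^3 + 13 x + 9 (mod 17) for (x, y) = (13, 6).
LHS: y^2 = 6^2 mod 17 = 2
RHS: x^3 + 13 x + 9 = 13^3 + 13*13 + 9 mod 17 = 12
LHS != RHS

No, not on the curve


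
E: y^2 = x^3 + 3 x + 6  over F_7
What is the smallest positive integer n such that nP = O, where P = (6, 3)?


Compute successive multiples of P until we hit O:
  1P = (6, 3)
  2P = (3, 0)
  3P = (6, 4)
  4P = O

ord(P) = 4


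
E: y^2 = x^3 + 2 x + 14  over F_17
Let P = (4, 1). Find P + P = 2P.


Doubling: s = (3 x1^2 + a) / (2 y1)
s = (3*4^2 + 2) / (2*1) mod 17 = 8
x3 = s^2 - 2 x1 mod 17 = 8^2 - 2*4 = 5
y3 = s (x1 - x3) - y1 mod 17 = 8 * (4 - 5) - 1 = 8

2P = (5, 8)


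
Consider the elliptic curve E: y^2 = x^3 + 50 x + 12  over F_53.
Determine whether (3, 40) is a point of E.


Check whether y^2 = x^3 + 50 x + 12 (mod 53) for (x, y) = (3, 40).
LHS: y^2 = 40^2 mod 53 = 10
RHS: x^3 + 50 x + 12 = 3^3 + 50*3 + 12 mod 53 = 30
LHS != RHS

No, not on the curve


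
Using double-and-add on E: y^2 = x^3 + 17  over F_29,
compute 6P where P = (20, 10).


k = 6 = 110_2 (binary, LSB first: 011)
Double-and-add from P = (20, 10):
  bit 0 = 0: acc unchanged = O
  bit 1 = 1: acc = O + (22, 15) = (22, 15)
  bit 2 = 1: acc = (22, 15) + (18, 22) = (12, 11)

6P = (12, 11)


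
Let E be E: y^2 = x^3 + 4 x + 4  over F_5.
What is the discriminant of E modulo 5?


4 a^3 + 27 b^2 = 4*4^3 + 27*4^2 = 256 + 432 = 688
Delta = -16 * (688) = -11008
Delta mod 5 = 2

Delta = 2 (mod 5)


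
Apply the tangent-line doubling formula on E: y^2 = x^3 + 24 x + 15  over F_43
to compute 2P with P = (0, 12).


Doubling: s = (3 x1^2 + a) / (2 y1)
s = (3*0^2 + 24) / (2*12) mod 43 = 1
x3 = s^2 - 2 x1 mod 43 = 1^2 - 2*0 = 1
y3 = s (x1 - x3) - y1 mod 43 = 1 * (0 - 1) - 12 = 30

2P = (1, 30)


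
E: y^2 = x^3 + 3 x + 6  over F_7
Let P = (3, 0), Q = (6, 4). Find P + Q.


P != Q, so use the chord formula.
s = (y2 - y1) / (x2 - x1) = (4) / (3) mod 7 = 6
x3 = s^2 - x1 - x2 mod 7 = 6^2 - 3 - 6 = 6
y3 = s (x1 - x3) - y1 mod 7 = 6 * (3 - 6) - 0 = 3

P + Q = (6, 3)


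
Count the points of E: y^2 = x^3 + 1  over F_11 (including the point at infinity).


For each x in F_11, count y with y^2 = x^3 + 0 x + 1 mod 11:
  x = 0: RHS = 1, y in [1, 10]  -> 2 point(s)
  x = 2: RHS = 9, y in [3, 8]  -> 2 point(s)
  x = 5: RHS = 5, y in [4, 7]  -> 2 point(s)
  x = 7: RHS = 3, y in [5, 6]  -> 2 point(s)
  x = 9: RHS = 4, y in [2, 9]  -> 2 point(s)
  x = 10: RHS = 0, y in [0]  -> 1 point(s)
Affine points: 11. Add the point at infinity: total = 12.

#E(F_11) = 12


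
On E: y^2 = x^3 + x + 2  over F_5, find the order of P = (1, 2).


Compute successive multiples of P until we hit O:
  1P = (1, 2)
  2P = (4, 0)
  3P = (1, 3)
  4P = O

ord(P) = 4


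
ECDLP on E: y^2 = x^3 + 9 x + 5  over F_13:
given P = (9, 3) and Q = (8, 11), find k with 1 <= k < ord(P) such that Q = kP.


Enumerate multiples of P until we hit Q = (8, 11):
  1P = (9, 3)
  2P = (4, 12)
  3P = (10, 4)
  4P = (8, 11)
Match found at i = 4.

k = 4


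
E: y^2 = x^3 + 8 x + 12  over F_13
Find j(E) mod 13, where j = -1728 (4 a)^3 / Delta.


Delta = -16(4 a^3 + 27 b^2) mod 13 = 2
-1728 * (4 a)^3 = -1728 * (4*8)^3 mod 13 = 8
j = 8 * 2^(-1) mod 13 = 4

j = 4 (mod 13)


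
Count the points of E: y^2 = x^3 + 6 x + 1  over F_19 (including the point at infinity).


For each x in F_19, count y with y^2 = x^3 + 6 x + 1 mod 19:
  x = 0: RHS = 1, y in [1, 18]  -> 2 point(s)
  x = 5: RHS = 4, y in [2, 17]  -> 2 point(s)
  x = 6: RHS = 6, y in [5, 14]  -> 2 point(s)
  x = 7: RHS = 6, y in [5, 14]  -> 2 point(s)
  x = 9: RHS = 5, y in [9, 10]  -> 2 point(s)
  x = 10: RHS = 16, y in [4, 15]  -> 2 point(s)
  x = 11: RHS = 11, y in [7, 12]  -> 2 point(s)
  x = 14: RHS = 17, y in [6, 13]  -> 2 point(s)
  x = 17: RHS = 0, y in [0]  -> 1 point(s)
Affine points: 17. Add the point at infinity: total = 18.

#E(F_19) = 18


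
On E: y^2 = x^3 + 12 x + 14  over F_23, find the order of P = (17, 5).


Compute successive multiples of P until we hit O:
  1P = (17, 5)
  2P = (18, 6)
  3P = (12, 0)
  4P = (18, 17)
  5P = (17, 18)
  6P = O

ord(P) = 6


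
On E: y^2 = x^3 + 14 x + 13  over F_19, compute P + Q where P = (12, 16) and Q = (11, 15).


P != Q, so use the chord formula.
s = (y2 - y1) / (x2 - x1) = (18) / (18) mod 19 = 1
x3 = s^2 - x1 - x2 mod 19 = 1^2 - 12 - 11 = 16
y3 = s (x1 - x3) - y1 mod 19 = 1 * (12 - 16) - 16 = 18

P + Q = (16, 18)


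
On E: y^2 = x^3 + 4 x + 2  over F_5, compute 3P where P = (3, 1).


k = 3 = 11_2 (binary, LSB first: 11)
Double-and-add from P = (3, 1):
  bit 0 = 1: acc = O + (3, 1) = (3, 1)
  bit 1 = 1: acc = (3, 1) + (3, 4) = O

3P = O


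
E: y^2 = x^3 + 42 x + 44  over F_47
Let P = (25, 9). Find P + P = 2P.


Doubling: s = (3 x1^2 + a) / (2 y1)
s = (3*25^2 + 42) / (2*9) mod 47 = 36
x3 = s^2 - 2 x1 mod 47 = 36^2 - 2*25 = 24
y3 = s (x1 - x3) - y1 mod 47 = 36 * (25 - 24) - 9 = 27

2P = (24, 27)


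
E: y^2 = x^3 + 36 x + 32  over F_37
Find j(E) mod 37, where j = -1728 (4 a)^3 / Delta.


Delta = -16(4 a^3 + 27 b^2) mod 37 = 31
-1728 * (4 a)^3 = -1728 * (4*36)^3 mod 37 = 36
j = 36 * 31^(-1) mod 37 = 31

j = 31 (mod 37)


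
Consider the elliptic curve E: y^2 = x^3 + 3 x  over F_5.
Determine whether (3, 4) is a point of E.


Check whether y^2 = x^3 + 3 x + 0 (mod 5) for (x, y) = (3, 4).
LHS: y^2 = 4^2 mod 5 = 1
RHS: x^3 + 3 x + 0 = 3^3 + 3*3 + 0 mod 5 = 1
LHS = RHS

Yes, on the curve


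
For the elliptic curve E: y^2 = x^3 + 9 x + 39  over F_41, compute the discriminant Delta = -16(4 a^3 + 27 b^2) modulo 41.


4 a^3 + 27 b^2 = 4*9^3 + 27*39^2 = 2916 + 41067 = 43983
Delta = -16 * (43983) = -703728
Delta mod 41 = 37

Delta = 37 (mod 41)


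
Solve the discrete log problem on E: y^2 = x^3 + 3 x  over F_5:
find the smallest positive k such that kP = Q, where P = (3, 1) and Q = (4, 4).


Enumerate multiples of P until we hit Q = (4, 4):
  1P = (3, 1)
  2P = (4, 4)
Match found at i = 2.

k = 2


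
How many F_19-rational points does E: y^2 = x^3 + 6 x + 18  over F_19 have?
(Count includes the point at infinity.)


For each x in F_19, count y with y^2 = x^3 + 6 x + 18 mod 19:
  x = 1: RHS = 6, y in [5, 14]  -> 2 point(s)
  x = 2: RHS = 0, y in [0]  -> 1 point(s)
  x = 3: RHS = 6, y in [5, 14]  -> 2 point(s)
  x = 4: RHS = 11, y in [7, 12]  -> 2 point(s)
  x = 6: RHS = 4, y in [2, 17]  -> 2 point(s)
  x = 7: RHS = 4, y in [2, 17]  -> 2 point(s)
  x = 11: RHS = 9, y in [3, 16]  -> 2 point(s)
  x = 15: RHS = 6, y in [5, 14]  -> 2 point(s)
  x = 16: RHS = 11, y in [7, 12]  -> 2 point(s)
  x = 17: RHS = 17, y in [6, 13]  -> 2 point(s)
  x = 18: RHS = 11, y in [7, 12]  -> 2 point(s)
Affine points: 21. Add the point at infinity: total = 22.

#E(F_19) = 22


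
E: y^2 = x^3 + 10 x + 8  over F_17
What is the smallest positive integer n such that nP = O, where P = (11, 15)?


Compute successive multiples of P until we hit O:
  1P = (11, 15)
  2P = (11, 2)
  3P = O

ord(P) = 3


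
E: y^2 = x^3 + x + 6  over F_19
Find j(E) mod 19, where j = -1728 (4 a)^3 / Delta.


Delta = -16(4 a^3 + 27 b^2) mod 19 = 2
-1728 * (4 a)^3 = -1728 * (4*1)^3 mod 19 = 7
j = 7 * 2^(-1) mod 19 = 13

j = 13 (mod 19)


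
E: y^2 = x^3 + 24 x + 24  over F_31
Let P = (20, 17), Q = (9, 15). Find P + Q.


P != Q, so use the chord formula.
s = (y2 - y1) / (x2 - x1) = (29) / (20) mod 31 = 3
x3 = s^2 - x1 - x2 mod 31 = 3^2 - 20 - 9 = 11
y3 = s (x1 - x3) - y1 mod 31 = 3 * (20 - 11) - 17 = 10

P + Q = (11, 10)


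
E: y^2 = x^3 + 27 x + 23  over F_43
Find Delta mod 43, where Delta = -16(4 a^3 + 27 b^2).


4 a^3 + 27 b^2 = 4*27^3 + 27*23^2 = 78732 + 14283 = 93015
Delta = -16 * (93015) = -1488240
Delta mod 43 = 33

Delta = 33 (mod 43)


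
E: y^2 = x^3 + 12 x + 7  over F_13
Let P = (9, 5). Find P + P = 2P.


Doubling: s = (3 x1^2 + a) / (2 y1)
s = (3*9^2 + 12) / (2*5) mod 13 = 6
x3 = s^2 - 2 x1 mod 13 = 6^2 - 2*9 = 5
y3 = s (x1 - x3) - y1 mod 13 = 6 * (9 - 5) - 5 = 6

2P = (5, 6)


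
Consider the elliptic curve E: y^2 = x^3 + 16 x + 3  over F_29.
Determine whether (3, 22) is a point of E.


Check whether y^2 = x^3 + 16 x + 3 (mod 29) for (x, y) = (3, 22).
LHS: y^2 = 22^2 mod 29 = 20
RHS: x^3 + 16 x + 3 = 3^3 + 16*3 + 3 mod 29 = 20
LHS = RHS

Yes, on the curve


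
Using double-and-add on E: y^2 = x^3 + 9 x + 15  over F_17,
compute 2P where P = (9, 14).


k = 2 = 10_2 (binary, LSB first: 01)
Double-and-add from P = (9, 14):
  bit 0 = 0: acc unchanged = O
  bit 1 = 1: acc = O + (12, 10) = (12, 10)

2P = (12, 10)


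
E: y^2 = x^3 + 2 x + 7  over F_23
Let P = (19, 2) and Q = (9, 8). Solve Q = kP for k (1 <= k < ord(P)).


Enumerate multiples of P until we hit Q = (9, 8):
  1P = (19, 2)
  2P = (9, 8)
Match found at i = 2.

k = 2


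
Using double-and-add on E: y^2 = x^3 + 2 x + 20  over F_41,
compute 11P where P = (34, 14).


k = 11 = 1011_2 (binary, LSB first: 1101)
Double-and-add from P = (34, 14):
  bit 0 = 1: acc = O + (34, 14) = (34, 14)
  bit 1 = 1: acc = (34, 14) + (18, 36) = (21, 4)
  bit 2 = 0: acc unchanged = (21, 4)
  bit 3 = 1: acc = (21, 4) + (4, 16) = (6, 24)

11P = (6, 24)


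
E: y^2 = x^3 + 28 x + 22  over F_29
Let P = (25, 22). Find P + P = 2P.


Doubling: s = (3 x1^2 + a) / (2 y1)
s = (3*25^2 + 28) / (2*22) mod 29 = 7
x3 = s^2 - 2 x1 mod 29 = 7^2 - 2*25 = 28
y3 = s (x1 - x3) - y1 mod 29 = 7 * (25 - 28) - 22 = 15

2P = (28, 15)
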